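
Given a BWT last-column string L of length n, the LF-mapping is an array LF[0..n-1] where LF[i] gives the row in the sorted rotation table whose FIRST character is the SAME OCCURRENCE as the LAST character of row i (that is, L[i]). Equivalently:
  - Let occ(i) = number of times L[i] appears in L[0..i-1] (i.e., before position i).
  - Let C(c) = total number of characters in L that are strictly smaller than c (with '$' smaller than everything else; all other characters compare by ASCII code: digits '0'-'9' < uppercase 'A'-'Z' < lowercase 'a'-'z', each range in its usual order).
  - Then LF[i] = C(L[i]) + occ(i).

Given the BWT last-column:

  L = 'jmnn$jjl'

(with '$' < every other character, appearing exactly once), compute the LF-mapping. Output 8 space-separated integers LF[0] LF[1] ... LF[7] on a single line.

Answer: 1 5 6 7 0 2 3 4

Derivation:
Char counts: '$':1, 'j':3, 'l':1, 'm':1, 'n':2
C (first-col start): C('$')=0, C('j')=1, C('l')=4, C('m')=5, C('n')=6
L[0]='j': occ=0, LF[0]=C('j')+0=1+0=1
L[1]='m': occ=0, LF[1]=C('m')+0=5+0=5
L[2]='n': occ=0, LF[2]=C('n')+0=6+0=6
L[3]='n': occ=1, LF[3]=C('n')+1=6+1=7
L[4]='$': occ=0, LF[4]=C('$')+0=0+0=0
L[5]='j': occ=1, LF[5]=C('j')+1=1+1=2
L[6]='j': occ=2, LF[6]=C('j')+2=1+2=3
L[7]='l': occ=0, LF[7]=C('l')+0=4+0=4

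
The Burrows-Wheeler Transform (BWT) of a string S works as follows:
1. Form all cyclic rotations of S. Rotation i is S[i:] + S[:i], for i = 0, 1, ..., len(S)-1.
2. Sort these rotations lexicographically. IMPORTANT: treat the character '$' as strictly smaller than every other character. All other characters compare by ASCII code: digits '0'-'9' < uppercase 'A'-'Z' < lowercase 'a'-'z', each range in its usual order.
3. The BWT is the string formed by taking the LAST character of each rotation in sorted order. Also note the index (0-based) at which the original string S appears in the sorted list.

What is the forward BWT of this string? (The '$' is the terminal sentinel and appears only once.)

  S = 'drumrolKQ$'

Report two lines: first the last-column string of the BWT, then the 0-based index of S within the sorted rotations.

Answer: QlK$ourmdr
3

Derivation:
All 10 rotations (rotation i = S[i:]+S[:i]):
  rot[0] = drumrolKQ$
  rot[1] = rumrolKQ$d
  rot[2] = umrolKQ$dr
  rot[3] = mrolKQ$dru
  rot[4] = rolKQ$drum
  rot[5] = olKQ$drumr
  rot[6] = lKQ$drumro
  rot[7] = KQ$drumrol
  rot[8] = Q$drumrolK
  rot[9] = $drumrolKQ
Sorted (with $ < everything):
  sorted[0] = $drumrolKQ  (last char: 'Q')
  sorted[1] = KQ$drumrol  (last char: 'l')
  sorted[2] = Q$drumrolK  (last char: 'K')
  sorted[3] = drumrolKQ$  (last char: '$')
  sorted[4] = lKQ$drumro  (last char: 'o')
  sorted[5] = mrolKQ$dru  (last char: 'u')
  sorted[6] = olKQ$drumr  (last char: 'r')
  sorted[7] = rolKQ$drum  (last char: 'm')
  sorted[8] = rumrolKQ$d  (last char: 'd')
  sorted[9] = umrolKQ$dr  (last char: 'r')
Last column: QlK$ourmdr
Original string S is at sorted index 3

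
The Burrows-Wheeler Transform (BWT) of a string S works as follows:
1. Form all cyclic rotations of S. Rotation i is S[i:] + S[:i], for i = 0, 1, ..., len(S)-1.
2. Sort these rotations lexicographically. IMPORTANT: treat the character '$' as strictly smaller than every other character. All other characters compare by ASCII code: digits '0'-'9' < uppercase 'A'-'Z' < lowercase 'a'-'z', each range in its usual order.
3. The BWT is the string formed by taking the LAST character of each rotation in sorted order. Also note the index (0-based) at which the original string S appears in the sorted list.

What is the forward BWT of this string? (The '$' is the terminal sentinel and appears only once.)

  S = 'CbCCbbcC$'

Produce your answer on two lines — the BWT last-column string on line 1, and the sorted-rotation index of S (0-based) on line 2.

Answer: Ccb$CCCbb
3

Derivation:
All 9 rotations (rotation i = S[i:]+S[:i]):
  rot[0] = CbCCbbcC$
  rot[1] = bCCbbcC$C
  rot[2] = CCbbcC$Cb
  rot[3] = CbbcC$CbC
  rot[4] = bbcC$CbCC
  rot[5] = bcC$CbCCb
  rot[6] = cC$CbCCbb
  rot[7] = C$CbCCbbc
  rot[8] = $CbCCbbcC
Sorted (with $ < everything):
  sorted[0] = $CbCCbbcC  (last char: 'C')
  sorted[1] = C$CbCCbbc  (last char: 'c')
  sorted[2] = CCbbcC$Cb  (last char: 'b')
  sorted[3] = CbCCbbcC$  (last char: '$')
  sorted[4] = CbbcC$CbC  (last char: 'C')
  sorted[5] = bCCbbcC$C  (last char: 'C')
  sorted[6] = bbcC$CbCC  (last char: 'C')
  sorted[7] = bcC$CbCCb  (last char: 'b')
  sorted[8] = cC$CbCCbb  (last char: 'b')
Last column: Ccb$CCCbb
Original string S is at sorted index 3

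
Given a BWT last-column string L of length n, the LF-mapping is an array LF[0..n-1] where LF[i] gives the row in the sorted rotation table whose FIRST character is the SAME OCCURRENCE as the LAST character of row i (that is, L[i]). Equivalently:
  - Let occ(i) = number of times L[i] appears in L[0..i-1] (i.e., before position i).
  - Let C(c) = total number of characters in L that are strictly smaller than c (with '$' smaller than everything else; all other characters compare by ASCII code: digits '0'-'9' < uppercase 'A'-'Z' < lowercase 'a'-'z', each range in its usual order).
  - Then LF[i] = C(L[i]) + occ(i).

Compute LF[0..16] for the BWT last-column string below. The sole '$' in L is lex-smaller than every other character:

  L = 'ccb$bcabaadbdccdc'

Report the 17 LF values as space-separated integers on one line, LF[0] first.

Char counts: '$':1, 'a':3, 'b':4, 'c':6, 'd':3
C (first-col start): C('$')=0, C('a')=1, C('b')=4, C('c')=8, C('d')=14
L[0]='c': occ=0, LF[0]=C('c')+0=8+0=8
L[1]='c': occ=1, LF[1]=C('c')+1=8+1=9
L[2]='b': occ=0, LF[2]=C('b')+0=4+0=4
L[3]='$': occ=0, LF[3]=C('$')+0=0+0=0
L[4]='b': occ=1, LF[4]=C('b')+1=4+1=5
L[5]='c': occ=2, LF[5]=C('c')+2=8+2=10
L[6]='a': occ=0, LF[6]=C('a')+0=1+0=1
L[7]='b': occ=2, LF[7]=C('b')+2=4+2=6
L[8]='a': occ=1, LF[8]=C('a')+1=1+1=2
L[9]='a': occ=2, LF[9]=C('a')+2=1+2=3
L[10]='d': occ=0, LF[10]=C('d')+0=14+0=14
L[11]='b': occ=3, LF[11]=C('b')+3=4+3=7
L[12]='d': occ=1, LF[12]=C('d')+1=14+1=15
L[13]='c': occ=3, LF[13]=C('c')+3=8+3=11
L[14]='c': occ=4, LF[14]=C('c')+4=8+4=12
L[15]='d': occ=2, LF[15]=C('d')+2=14+2=16
L[16]='c': occ=5, LF[16]=C('c')+5=8+5=13

Answer: 8 9 4 0 5 10 1 6 2 3 14 7 15 11 12 16 13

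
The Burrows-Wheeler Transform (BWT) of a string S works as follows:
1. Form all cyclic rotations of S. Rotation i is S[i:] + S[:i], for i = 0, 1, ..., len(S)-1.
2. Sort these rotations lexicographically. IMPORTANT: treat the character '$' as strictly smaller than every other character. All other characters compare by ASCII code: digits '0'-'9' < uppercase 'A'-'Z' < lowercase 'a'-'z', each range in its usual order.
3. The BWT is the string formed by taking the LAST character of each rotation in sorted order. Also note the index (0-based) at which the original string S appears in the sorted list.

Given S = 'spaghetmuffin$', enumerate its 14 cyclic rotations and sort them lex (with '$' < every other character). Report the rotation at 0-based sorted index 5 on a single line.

All 14 rotations (rotation i = S[i:]+S[:i]):
  rot[0] = spaghetmuffin$
  rot[1] = paghetmuffin$s
  rot[2] = aghetmuffin$sp
  rot[3] = ghetmuffin$spa
  rot[4] = hetmuffin$spag
  rot[5] = etmuffin$spagh
  rot[6] = tmuffin$spaghe
  rot[7] = muffin$spaghet
  rot[8] = uffin$spaghetm
  rot[9] = ffin$spaghetmu
  rot[10] = fin$spaghetmuf
  rot[11] = in$spaghetmuff
  rot[12] = n$spaghetmuffi
  rot[13] = $spaghetmuffin
Sorted (with $ < everything):
  sorted[0] = $spaghetmuffin
  sorted[1] = aghetmuffin$sp
  sorted[2] = etmuffin$spagh
  sorted[3] = ffin$spaghetmu
  sorted[4] = fin$spaghetmuf
  sorted[5] = ghetmuffin$spa
  sorted[6] = hetmuffin$spag
  sorted[7] = in$spaghetmuff
  sorted[8] = muffin$spaghet
  sorted[9] = n$spaghetmuffi
  sorted[10] = paghetmuffin$s
  sorted[11] = spaghetmuffin$
  sorted[12] = tmuffin$spaghe
  sorted[13] = uffin$spaghetm
sorted[5] = ghetmuffin$spa

Answer: ghetmuffin$spa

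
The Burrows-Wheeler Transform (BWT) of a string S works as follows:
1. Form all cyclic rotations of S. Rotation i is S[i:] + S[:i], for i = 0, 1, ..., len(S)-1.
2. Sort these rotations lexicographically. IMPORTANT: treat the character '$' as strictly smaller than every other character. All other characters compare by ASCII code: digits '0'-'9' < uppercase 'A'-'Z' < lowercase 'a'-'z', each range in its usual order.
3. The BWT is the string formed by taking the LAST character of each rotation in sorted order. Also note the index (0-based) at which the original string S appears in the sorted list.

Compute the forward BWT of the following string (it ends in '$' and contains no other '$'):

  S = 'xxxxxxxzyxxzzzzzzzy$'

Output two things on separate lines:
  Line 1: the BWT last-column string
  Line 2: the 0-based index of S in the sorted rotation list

All 20 rotations (rotation i = S[i:]+S[:i]):
  rot[0] = xxxxxxxzyxxzzzzzzzy$
  rot[1] = xxxxxxzyxxzzzzzzzy$x
  rot[2] = xxxxxzyxxzzzzzzzy$xx
  rot[3] = xxxxzyxxzzzzzzzy$xxx
  rot[4] = xxxzyxxzzzzzzzy$xxxx
  rot[5] = xxzyxxzzzzzzzy$xxxxx
  rot[6] = xzyxxzzzzzzzy$xxxxxx
  rot[7] = zyxxzzzzzzzy$xxxxxxx
  rot[8] = yxxzzzzzzzy$xxxxxxxz
  rot[9] = xxzzzzzzzy$xxxxxxxzy
  rot[10] = xzzzzzzzy$xxxxxxxzyx
  rot[11] = zzzzzzzy$xxxxxxxzyxx
  rot[12] = zzzzzzy$xxxxxxxzyxxz
  rot[13] = zzzzzy$xxxxxxxzyxxzz
  rot[14] = zzzzy$xxxxxxxzyxxzzz
  rot[15] = zzzy$xxxxxxxzyxxzzzz
  rot[16] = zzy$xxxxxxxzyxxzzzzz
  rot[17] = zy$xxxxxxxzyxxzzzzzz
  rot[18] = y$xxxxxxxzyxxzzzzzzz
  rot[19] = $xxxxxxxzyxxzzzzzzzy
Sorted (with $ < everything):
  sorted[0] = $xxxxxxxzyxxzzzzzzzy  (last char: 'y')
  sorted[1] = xxxxxxxzyxxzzzzzzzy$  (last char: '$')
  sorted[2] = xxxxxxzyxxzzzzzzzy$x  (last char: 'x')
  sorted[3] = xxxxxzyxxzzzzzzzy$xx  (last char: 'x')
  sorted[4] = xxxxzyxxzzzzzzzy$xxx  (last char: 'x')
  sorted[5] = xxxzyxxzzzzzzzy$xxxx  (last char: 'x')
  sorted[6] = xxzyxxzzzzzzzy$xxxxx  (last char: 'x')
  sorted[7] = xxzzzzzzzy$xxxxxxxzy  (last char: 'y')
  sorted[8] = xzyxxzzzzzzzy$xxxxxx  (last char: 'x')
  sorted[9] = xzzzzzzzy$xxxxxxxzyx  (last char: 'x')
  sorted[10] = y$xxxxxxxzyxxzzzzzzz  (last char: 'z')
  sorted[11] = yxxzzzzzzzy$xxxxxxxz  (last char: 'z')
  sorted[12] = zy$xxxxxxxzyxxzzzzzz  (last char: 'z')
  sorted[13] = zyxxzzzzzzzy$xxxxxxx  (last char: 'x')
  sorted[14] = zzy$xxxxxxxzyxxzzzzz  (last char: 'z')
  sorted[15] = zzzy$xxxxxxxzyxxzzzz  (last char: 'z')
  sorted[16] = zzzzy$xxxxxxxzyxxzzz  (last char: 'z')
  sorted[17] = zzzzzy$xxxxxxxzyxxzz  (last char: 'z')
  sorted[18] = zzzzzzy$xxxxxxxzyxxz  (last char: 'z')
  sorted[19] = zzzzzzzy$xxxxxxxzyxx  (last char: 'x')
Last column: y$xxxxxyxxzzzxzzzzzx
Original string S is at sorted index 1

Answer: y$xxxxxyxxzzzxzzzzzx
1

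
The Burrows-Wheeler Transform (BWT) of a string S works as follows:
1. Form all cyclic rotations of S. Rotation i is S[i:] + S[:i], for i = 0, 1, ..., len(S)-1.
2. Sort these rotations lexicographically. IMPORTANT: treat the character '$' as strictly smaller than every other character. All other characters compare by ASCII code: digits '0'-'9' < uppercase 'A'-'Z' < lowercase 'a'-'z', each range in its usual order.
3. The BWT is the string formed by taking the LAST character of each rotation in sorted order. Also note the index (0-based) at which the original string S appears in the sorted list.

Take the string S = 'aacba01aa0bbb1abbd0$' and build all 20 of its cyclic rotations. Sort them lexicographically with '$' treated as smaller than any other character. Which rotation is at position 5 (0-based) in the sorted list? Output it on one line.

Answer: 1abbd0$aacba01aa0bbb

Derivation:
All 20 rotations (rotation i = S[i:]+S[:i]):
  rot[0] = aacba01aa0bbb1abbd0$
  rot[1] = acba01aa0bbb1abbd0$a
  rot[2] = cba01aa0bbb1abbd0$aa
  rot[3] = ba01aa0bbb1abbd0$aac
  rot[4] = a01aa0bbb1abbd0$aacb
  rot[5] = 01aa0bbb1abbd0$aacba
  rot[6] = 1aa0bbb1abbd0$aacba0
  rot[7] = aa0bbb1abbd0$aacba01
  rot[8] = a0bbb1abbd0$aacba01a
  rot[9] = 0bbb1abbd0$aacba01aa
  rot[10] = bbb1abbd0$aacba01aa0
  rot[11] = bb1abbd0$aacba01aa0b
  rot[12] = b1abbd0$aacba01aa0bb
  rot[13] = 1abbd0$aacba01aa0bbb
  rot[14] = abbd0$aacba01aa0bbb1
  rot[15] = bbd0$aacba01aa0bbb1a
  rot[16] = bd0$aacba01aa0bbb1ab
  rot[17] = d0$aacba01aa0bbb1abb
  rot[18] = 0$aacba01aa0bbb1abbd
  rot[19] = $aacba01aa0bbb1abbd0
Sorted (with $ < everything):
  sorted[0] = $aacba01aa0bbb1abbd0
  sorted[1] = 0$aacba01aa0bbb1abbd
  sorted[2] = 01aa0bbb1abbd0$aacba
  sorted[3] = 0bbb1abbd0$aacba01aa
  sorted[4] = 1aa0bbb1abbd0$aacba0
  sorted[5] = 1abbd0$aacba01aa0bbb
  sorted[6] = a01aa0bbb1abbd0$aacb
  sorted[7] = a0bbb1abbd0$aacba01a
  sorted[8] = aa0bbb1abbd0$aacba01
  sorted[9] = aacba01aa0bbb1abbd0$
  sorted[10] = abbd0$aacba01aa0bbb1
  sorted[11] = acba01aa0bbb1abbd0$a
  sorted[12] = b1abbd0$aacba01aa0bb
  sorted[13] = ba01aa0bbb1abbd0$aac
  sorted[14] = bb1abbd0$aacba01aa0b
  sorted[15] = bbb1abbd0$aacba01aa0
  sorted[16] = bbd0$aacba01aa0bbb1a
  sorted[17] = bd0$aacba01aa0bbb1ab
  sorted[18] = cba01aa0bbb1abbd0$aa
  sorted[19] = d0$aacba01aa0bbb1abb
sorted[5] = 1abbd0$aacba01aa0bbb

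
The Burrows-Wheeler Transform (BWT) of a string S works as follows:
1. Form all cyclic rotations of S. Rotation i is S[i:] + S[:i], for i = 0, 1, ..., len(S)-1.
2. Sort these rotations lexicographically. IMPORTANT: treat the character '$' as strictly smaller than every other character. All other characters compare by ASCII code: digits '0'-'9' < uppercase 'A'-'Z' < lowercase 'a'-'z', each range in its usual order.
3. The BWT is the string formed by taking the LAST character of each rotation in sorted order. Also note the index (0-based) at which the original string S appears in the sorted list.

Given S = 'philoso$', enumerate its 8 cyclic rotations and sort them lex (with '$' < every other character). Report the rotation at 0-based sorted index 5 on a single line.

All 8 rotations (rotation i = S[i:]+S[:i]):
  rot[0] = philoso$
  rot[1] = hiloso$p
  rot[2] = iloso$ph
  rot[3] = loso$phi
  rot[4] = oso$phil
  rot[5] = so$philo
  rot[6] = o$philos
  rot[7] = $philoso
Sorted (with $ < everything):
  sorted[0] = $philoso
  sorted[1] = hiloso$p
  sorted[2] = iloso$ph
  sorted[3] = loso$phi
  sorted[4] = o$philos
  sorted[5] = oso$phil
  sorted[6] = philoso$
  sorted[7] = so$philo
sorted[5] = oso$phil

Answer: oso$phil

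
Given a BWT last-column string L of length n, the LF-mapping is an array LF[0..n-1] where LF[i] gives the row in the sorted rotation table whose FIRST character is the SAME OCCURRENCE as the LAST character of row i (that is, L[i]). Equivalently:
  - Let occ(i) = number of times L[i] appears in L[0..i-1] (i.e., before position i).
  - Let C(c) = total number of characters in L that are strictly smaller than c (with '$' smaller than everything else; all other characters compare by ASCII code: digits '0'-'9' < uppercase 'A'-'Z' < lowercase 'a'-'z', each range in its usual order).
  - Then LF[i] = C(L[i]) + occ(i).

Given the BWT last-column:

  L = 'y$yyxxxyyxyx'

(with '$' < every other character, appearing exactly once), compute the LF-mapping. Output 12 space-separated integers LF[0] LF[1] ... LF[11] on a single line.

Char counts: '$':1, 'x':5, 'y':6
C (first-col start): C('$')=0, C('x')=1, C('y')=6
L[0]='y': occ=0, LF[0]=C('y')+0=6+0=6
L[1]='$': occ=0, LF[1]=C('$')+0=0+0=0
L[2]='y': occ=1, LF[2]=C('y')+1=6+1=7
L[3]='y': occ=2, LF[3]=C('y')+2=6+2=8
L[4]='x': occ=0, LF[4]=C('x')+0=1+0=1
L[5]='x': occ=1, LF[5]=C('x')+1=1+1=2
L[6]='x': occ=2, LF[6]=C('x')+2=1+2=3
L[7]='y': occ=3, LF[7]=C('y')+3=6+3=9
L[8]='y': occ=4, LF[8]=C('y')+4=6+4=10
L[9]='x': occ=3, LF[9]=C('x')+3=1+3=4
L[10]='y': occ=5, LF[10]=C('y')+5=6+5=11
L[11]='x': occ=4, LF[11]=C('x')+4=1+4=5

Answer: 6 0 7 8 1 2 3 9 10 4 11 5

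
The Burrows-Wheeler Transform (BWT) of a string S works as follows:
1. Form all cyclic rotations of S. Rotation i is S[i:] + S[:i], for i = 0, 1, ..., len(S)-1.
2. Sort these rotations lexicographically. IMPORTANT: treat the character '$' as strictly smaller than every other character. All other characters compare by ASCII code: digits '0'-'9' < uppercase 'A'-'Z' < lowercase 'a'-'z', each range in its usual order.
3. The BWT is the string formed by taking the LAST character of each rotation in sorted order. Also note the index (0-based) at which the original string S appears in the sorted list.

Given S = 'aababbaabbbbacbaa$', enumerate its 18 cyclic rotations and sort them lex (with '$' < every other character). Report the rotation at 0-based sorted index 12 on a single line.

All 18 rotations (rotation i = S[i:]+S[:i]):
  rot[0] = aababbaabbbbacbaa$
  rot[1] = ababbaabbbbacbaa$a
  rot[2] = babbaabbbbacbaa$aa
  rot[3] = abbaabbbbacbaa$aab
  rot[4] = bbaabbbbacbaa$aaba
  rot[5] = baabbbbacbaa$aabab
  rot[6] = aabbbbacbaa$aababb
  rot[7] = abbbbacbaa$aababba
  rot[8] = bbbbacbaa$aababbaa
  rot[9] = bbbacbaa$aababbaab
  rot[10] = bbacbaa$aababbaabb
  rot[11] = bacbaa$aababbaabbb
  rot[12] = acbaa$aababbaabbbb
  rot[13] = cbaa$aababbaabbbba
  rot[14] = baa$aababbaabbbbac
  rot[15] = aa$aababbaabbbbacb
  rot[16] = a$aababbaabbbbacba
  rot[17] = $aababbaabbbbacbaa
Sorted (with $ < everything):
  sorted[0] = $aababbaabbbbacbaa
  sorted[1] = a$aababbaabbbbacba
  sorted[2] = aa$aababbaabbbbacb
  sorted[3] = aababbaabbbbacbaa$
  sorted[4] = aabbbbacbaa$aababb
  sorted[5] = ababbaabbbbacbaa$a
  sorted[6] = abbaabbbbacbaa$aab
  sorted[7] = abbbbacbaa$aababba
  sorted[8] = acbaa$aababbaabbbb
  sorted[9] = baa$aababbaabbbbac
  sorted[10] = baabbbbacbaa$aabab
  sorted[11] = babbaabbbbacbaa$aa
  sorted[12] = bacbaa$aababbaabbb
  sorted[13] = bbaabbbbacbaa$aaba
  sorted[14] = bbacbaa$aababbaabb
  sorted[15] = bbbacbaa$aababbaab
  sorted[16] = bbbbacbaa$aababbaa
  sorted[17] = cbaa$aababbaabbbba
sorted[12] = bacbaa$aababbaabbb

Answer: bacbaa$aababbaabbb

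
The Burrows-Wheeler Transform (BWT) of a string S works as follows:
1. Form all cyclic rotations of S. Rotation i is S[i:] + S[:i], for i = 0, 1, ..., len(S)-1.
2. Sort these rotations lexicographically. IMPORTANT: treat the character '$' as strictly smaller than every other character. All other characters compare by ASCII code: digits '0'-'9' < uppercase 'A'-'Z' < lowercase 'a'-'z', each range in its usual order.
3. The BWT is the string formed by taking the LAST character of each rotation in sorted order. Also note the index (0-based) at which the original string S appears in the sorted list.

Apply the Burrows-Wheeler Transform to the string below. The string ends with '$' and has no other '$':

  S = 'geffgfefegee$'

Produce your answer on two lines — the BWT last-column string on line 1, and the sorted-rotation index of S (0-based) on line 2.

Answer: eegfgfgeefe$f
11

Derivation:
All 13 rotations (rotation i = S[i:]+S[:i]):
  rot[0] = geffgfefegee$
  rot[1] = effgfefegee$g
  rot[2] = ffgfefegee$ge
  rot[3] = fgfefegee$gef
  rot[4] = gfefegee$geff
  rot[5] = fefegee$geffg
  rot[6] = efegee$geffgf
  rot[7] = fegee$geffgfe
  rot[8] = egee$geffgfef
  rot[9] = gee$geffgfefe
  rot[10] = ee$geffgfefeg
  rot[11] = e$geffgfefege
  rot[12] = $geffgfefegee
Sorted (with $ < everything):
  sorted[0] = $geffgfefegee  (last char: 'e')
  sorted[1] = e$geffgfefege  (last char: 'e')
  sorted[2] = ee$geffgfefeg  (last char: 'g')
  sorted[3] = efegee$geffgf  (last char: 'f')
  sorted[4] = effgfefegee$g  (last char: 'g')
  sorted[5] = egee$geffgfef  (last char: 'f')
  sorted[6] = fefegee$geffg  (last char: 'g')
  sorted[7] = fegee$geffgfe  (last char: 'e')
  sorted[8] = ffgfefegee$ge  (last char: 'e')
  sorted[9] = fgfefegee$gef  (last char: 'f')
  sorted[10] = gee$geffgfefe  (last char: 'e')
  sorted[11] = geffgfefegee$  (last char: '$')
  sorted[12] = gfefegee$geff  (last char: 'f')
Last column: eegfgfgeefe$f
Original string S is at sorted index 11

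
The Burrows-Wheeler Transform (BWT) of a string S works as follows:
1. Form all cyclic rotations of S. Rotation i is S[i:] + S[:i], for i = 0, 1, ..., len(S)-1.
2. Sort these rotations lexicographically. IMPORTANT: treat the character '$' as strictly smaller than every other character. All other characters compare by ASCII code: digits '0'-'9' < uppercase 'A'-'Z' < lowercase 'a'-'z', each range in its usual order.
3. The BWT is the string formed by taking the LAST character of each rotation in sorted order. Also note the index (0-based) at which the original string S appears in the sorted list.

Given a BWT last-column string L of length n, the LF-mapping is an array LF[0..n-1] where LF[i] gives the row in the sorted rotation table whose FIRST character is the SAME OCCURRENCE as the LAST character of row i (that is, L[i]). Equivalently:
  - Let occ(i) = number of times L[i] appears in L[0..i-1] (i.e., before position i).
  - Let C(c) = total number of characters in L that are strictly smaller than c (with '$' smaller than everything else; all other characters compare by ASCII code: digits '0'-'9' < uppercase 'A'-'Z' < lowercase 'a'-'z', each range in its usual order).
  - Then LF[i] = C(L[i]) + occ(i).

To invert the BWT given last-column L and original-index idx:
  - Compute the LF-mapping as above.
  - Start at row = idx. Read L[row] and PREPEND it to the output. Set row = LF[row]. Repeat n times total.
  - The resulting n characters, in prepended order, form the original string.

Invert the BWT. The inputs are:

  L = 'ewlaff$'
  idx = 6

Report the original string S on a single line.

Answer: waffle$

Derivation:
LF mapping: 2 6 5 1 3 4 0
Walk LF starting at row 6, prepending L[row]:
  step 1: row=6, L[6]='$', prepend. Next row=LF[6]=0
  step 2: row=0, L[0]='e', prepend. Next row=LF[0]=2
  step 3: row=2, L[2]='l', prepend. Next row=LF[2]=5
  step 4: row=5, L[5]='f', prepend. Next row=LF[5]=4
  step 5: row=4, L[4]='f', prepend. Next row=LF[4]=3
  step 6: row=3, L[3]='a', prepend. Next row=LF[3]=1
  step 7: row=1, L[1]='w', prepend. Next row=LF[1]=6
Reversed output: waffle$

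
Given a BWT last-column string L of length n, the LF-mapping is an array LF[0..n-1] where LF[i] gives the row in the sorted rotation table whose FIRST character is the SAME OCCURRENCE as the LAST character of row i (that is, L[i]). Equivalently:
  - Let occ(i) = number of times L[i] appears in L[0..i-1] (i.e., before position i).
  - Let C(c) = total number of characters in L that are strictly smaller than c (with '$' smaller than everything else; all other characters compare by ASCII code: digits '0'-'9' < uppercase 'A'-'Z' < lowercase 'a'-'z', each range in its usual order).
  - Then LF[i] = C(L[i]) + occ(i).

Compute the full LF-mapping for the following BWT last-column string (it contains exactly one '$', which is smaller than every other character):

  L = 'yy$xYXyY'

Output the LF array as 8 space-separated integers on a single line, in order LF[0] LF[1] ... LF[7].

Answer: 5 6 0 4 2 1 7 3

Derivation:
Char counts: '$':1, 'X':1, 'Y':2, 'x':1, 'y':3
C (first-col start): C('$')=0, C('X')=1, C('Y')=2, C('x')=4, C('y')=5
L[0]='y': occ=0, LF[0]=C('y')+0=5+0=5
L[1]='y': occ=1, LF[1]=C('y')+1=5+1=6
L[2]='$': occ=0, LF[2]=C('$')+0=0+0=0
L[3]='x': occ=0, LF[3]=C('x')+0=4+0=4
L[4]='Y': occ=0, LF[4]=C('Y')+0=2+0=2
L[5]='X': occ=0, LF[5]=C('X')+0=1+0=1
L[6]='y': occ=2, LF[6]=C('y')+2=5+2=7
L[7]='Y': occ=1, LF[7]=C('Y')+1=2+1=3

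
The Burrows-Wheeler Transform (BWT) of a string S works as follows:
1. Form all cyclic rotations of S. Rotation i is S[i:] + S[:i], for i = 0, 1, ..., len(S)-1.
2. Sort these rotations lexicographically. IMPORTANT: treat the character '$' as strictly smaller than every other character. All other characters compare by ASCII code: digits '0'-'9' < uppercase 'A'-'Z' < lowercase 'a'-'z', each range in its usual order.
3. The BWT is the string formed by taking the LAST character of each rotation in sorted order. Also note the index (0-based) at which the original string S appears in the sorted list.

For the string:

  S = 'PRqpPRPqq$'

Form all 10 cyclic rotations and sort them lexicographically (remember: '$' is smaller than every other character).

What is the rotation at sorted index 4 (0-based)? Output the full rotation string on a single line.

All 10 rotations (rotation i = S[i:]+S[:i]):
  rot[0] = PRqpPRPqq$
  rot[1] = RqpPRPqq$P
  rot[2] = qpPRPqq$PR
  rot[3] = pPRPqq$PRq
  rot[4] = PRPqq$PRqp
  rot[5] = RPqq$PRqpP
  rot[6] = Pqq$PRqpPR
  rot[7] = qq$PRqpPRP
  rot[8] = q$PRqpPRPq
  rot[9] = $PRqpPRPqq
Sorted (with $ < everything):
  sorted[0] = $PRqpPRPqq
  sorted[1] = PRPqq$PRqp
  sorted[2] = PRqpPRPqq$
  sorted[3] = Pqq$PRqpPR
  sorted[4] = RPqq$PRqpP
  sorted[5] = RqpPRPqq$P
  sorted[6] = pPRPqq$PRq
  sorted[7] = q$PRqpPRPq
  sorted[8] = qpPRPqq$PR
  sorted[9] = qq$PRqpPRP
sorted[4] = RPqq$PRqpP

Answer: RPqq$PRqpP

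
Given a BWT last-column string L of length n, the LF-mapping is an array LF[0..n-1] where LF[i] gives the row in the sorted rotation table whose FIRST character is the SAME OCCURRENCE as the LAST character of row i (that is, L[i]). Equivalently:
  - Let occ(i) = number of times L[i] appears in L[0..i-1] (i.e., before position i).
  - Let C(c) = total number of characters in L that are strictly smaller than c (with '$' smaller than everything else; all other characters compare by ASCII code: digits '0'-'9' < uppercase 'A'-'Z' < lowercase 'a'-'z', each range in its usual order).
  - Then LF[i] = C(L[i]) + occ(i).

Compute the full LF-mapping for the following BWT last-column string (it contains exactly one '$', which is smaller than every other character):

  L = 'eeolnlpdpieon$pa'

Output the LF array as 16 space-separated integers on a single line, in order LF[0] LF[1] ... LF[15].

Answer: 3 4 11 7 9 8 13 2 14 6 5 12 10 0 15 1

Derivation:
Char counts: '$':1, 'a':1, 'd':1, 'e':3, 'i':1, 'l':2, 'n':2, 'o':2, 'p':3
C (first-col start): C('$')=0, C('a')=1, C('d')=2, C('e')=3, C('i')=6, C('l')=7, C('n')=9, C('o')=11, C('p')=13
L[0]='e': occ=0, LF[0]=C('e')+0=3+0=3
L[1]='e': occ=1, LF[1]=C('e')+1=3+1=4
L[2]='o': occ=0, LF[2]=C('o')+0=11+0=11
L[3]='l': occ=0, LF[3]=C('l')+0=7+0=7
L[4]='n': occ=0, LF[4]=C('n')+0=9+0=9
L[5]='l': occ=1, LF[5]=C('l')+1=7+1=8
L[6]='p': occ=0, LF[6]=C('p')+0=13+0=13
L[7]='d': occ=0, LF[7]=C('d')+0=2+0=2
L[8]='p': occ=1, LF[8]=C('p')+1=13+1=14
L[9]='i': occ=0, LF[9]=C('i')+0=6+0=6
L[10]='e': occ=2, LF[10]=C('e')+2=3+2=5
L[11]='o': occ=1, LF[11]=C('o')+1=11+1=12
L[12]='n': occ=1, LF[12]=C('n')+1=9+1=10
L[13]='$': occ=0, LF[13]=C('$')+0=0+0=0
L[14]='p': occ=2, LF[14]=C('p')+2=13+2=15
L[15]='a': occ=0, LF[15]=C('a')+0=1+0=1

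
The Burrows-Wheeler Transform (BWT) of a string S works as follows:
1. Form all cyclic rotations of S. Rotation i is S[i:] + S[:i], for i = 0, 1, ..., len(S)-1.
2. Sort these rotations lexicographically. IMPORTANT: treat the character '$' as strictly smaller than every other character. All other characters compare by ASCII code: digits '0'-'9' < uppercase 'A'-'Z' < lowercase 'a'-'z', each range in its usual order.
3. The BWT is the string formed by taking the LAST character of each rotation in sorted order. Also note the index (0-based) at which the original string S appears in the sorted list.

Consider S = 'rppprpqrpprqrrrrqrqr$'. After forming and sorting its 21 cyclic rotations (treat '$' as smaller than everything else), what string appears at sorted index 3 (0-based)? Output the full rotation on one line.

All 21 rotations (rotation i = S[i:]+S[:i]):
  rot[0] = rppprpqrpprqrrrrqrqr$
  rot[1] = ppprpqrpprqrrrrqrqr$r
  rot[2] = pprpqrpprqrrrrqrqr$rp
  rot[3] = prpqrpprqrrrrqrqr$rpp
  rot[4] = rpqrpprqrrrrqrqr$rppp
  rot[5] = pqrpprqrrrrqrqr$rpppr
  rot[6] = qrpprqrrrrqrqr$rppprp
  rot[7] = rpprqrrrrqrqr$rppprpq
  rot[8] = pprqrrrrqrqr$rppprpqr
  rot[9] = prqrrrrqrqr$rppprpqrp
  rot[10] = rqrrrrqrqr$rppprpqrpp
  rot[11] = qrrrrqrqr$rppprpqrppr
  rot[12] = rrrrqrqr$rppprpqrpprq
  rot[13] = rrrqrqr$rppprpqrpprqr
  rot[14] = rrqrqr$rppprpqrpprqrr
  rot[15] = rqrqr$rppprpqrpprqrrr
  rot[16] = qrqr$rppprpqrpprqrrrr
  rot[17] = rqr$rppprpqrpprqrrrrq
  rot[18] = qr$rppprpqrpprqrrrrqr
  rot[19] = r$rppprpqrpprqrrrrqrq
  rot[20] = $rppprpqrpprqrrrrqrqr
Sorted (with $ < everything):
  sorted[0] = $rppprpqrpprqrrrrqrqr
  sorted[1] = ppprpqrpprqrrrrqrqr$r
  sorted[2] = pprpqrpprqrrrrqrqr$rp
  sorted[3] = pprqrrrrqrqr$rppprpqr
  sorted[4] = pqrpprqrrrrqrqr$rpppr
  sorted[5] = prpqrpprqrrrrqrqr$rpp
  sorted[6] = prqrrrrqrqr$rppprpqrp
  sorted[7] = qr$rppprpqrpprqrrrrqr
  sorted[8] = qrpprqrrrrqrqr$rppprp
  sorted[9] = qrqr$rppprpqrpprqrrrr
  sorted[10] = qrrrrqrqr$rppprpqrppr
  sorted[11] = r$rppprpqrpprqrrrrqrq
  sorted[12] = rppprpqrpprqrrrrqrqr$
  sorted[13] = rpprqrrrrqrqr$rppprpq
  sorted[14] = rpqrpprqrrrrqrqr$rppp
  sorted[15] = rqr$rppprpqrpprqrrrrq
  sorted[16] = rqrqr$rppprpqrpprqrrr
  sorted[17] = rqrrrrqrqr$rppprpqrpp
  sorted[18] = rrqrqr$rppprpqrpprqrr
  sorted[19] = rrrqrqr$rppprpqrpprqr
  sorted[20] = rrrrqrqr$rppprpqrpprq
sorted[3] = pprqrrrrqrqr$rppprpqr

Answer: pprqrrrrqrqr$rppprpqr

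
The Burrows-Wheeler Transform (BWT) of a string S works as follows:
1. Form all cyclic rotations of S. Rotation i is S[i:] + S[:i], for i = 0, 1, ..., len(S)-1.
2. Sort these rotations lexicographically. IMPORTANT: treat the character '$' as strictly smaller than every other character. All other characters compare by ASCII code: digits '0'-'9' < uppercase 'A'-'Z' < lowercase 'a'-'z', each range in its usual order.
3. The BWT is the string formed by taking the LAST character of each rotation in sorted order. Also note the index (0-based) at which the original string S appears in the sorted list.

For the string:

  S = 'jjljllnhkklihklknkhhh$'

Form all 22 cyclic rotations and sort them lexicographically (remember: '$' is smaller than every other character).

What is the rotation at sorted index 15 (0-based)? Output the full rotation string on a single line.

All 22 rotations (rotation i = S[i:]+S[:i]):
  rot[0] = jjljllnhkklihklknkhhh$
  rot[1] = jljllnhkklihklknkhhh$j
  rot[2] = ljllnhkklihklknkhhh$jj
  rot[3] = jllnhkklihklknkhhh$jjl
  rot[4] = llnhkklihklknkhhh$jjlj
  rot[5] = lnhkklihklknkhhh$jjljl
  rot[6] = nhkklihklknkhhh$jjljll
  rot[7] = hkklihklknkhhh$jjljlln
  rot[8] = kklihklknkhhh$jjljllnh
  rot[9] = klihklknkhhh$jjljllnhk
  rot[10] = lihklknkhhh$jjljllnhkk
  rot[11] = ihklknkhhh$jjljllnhkkl
  rot[12] = hklknkhhh$jjljllnhkkli
  rot[13] = klknkhhh$jjljllnhkklih
  rot[14] = lknkhhh$jjljllnhkklihk
  rot[15] = knkhhh$jjljllnhkklihkl
  rot[16] = nkhhh$jjljllnhkklihklk
  rot[17] = khhh$jjljllnhkklihklkn
  rot[18] = hhh$jjljllnhkklihklknk
  rot[19] = hh$jjljllnhkklihklknkh
  rot[20] = h$jjljllnhkklihklknkhh
  rot[21] = $jjljllnhkklihklknkhhh
Sorted (with $ < everything):
  sorted[0] = $jjljllnhkklihklknkhhh
  sorted[1] = h$jjljllnhkklihklknkhh
  sorted[2] = hh$jjljllnhkklihklknkh
  sorted[3] = hhh$jjljllnhkklihklknk
  sorted[4] = hkklihklknkhhh$jjljlln
  sorted[5] = hklknkhhh$jjljllnhkkli
  sorted[6] = ihklknkhhh$jjljllnhkkl
  sorted[7] = jjljllnhkklihklknkhhh$
  sorted[8] = jljllnhkklihklknkhhh$j
  sorted[9] = jllnhkklihklknkhhh$jjl
  sorted[10] = khhh$jjljllnhkklihklkn
  sorted[11] = kklihklknkhhh$jjljllnh
  sorted[12] = klihklknkhhh$jjljllnhk
  sorted[13] = klknkhhh$jjljllnhkklih
  sorted[14] = knkhhh$jjljllnhkklihkl
  sorted[15] = lihklknkhhh$jjljllnhkk
  sorted[16] = ljllnhkklihklknkhhh$jj
  sorted[17] = lknkhhh$jjljllnhkklihk
  sorted[18] = llnhkklihklknkhhh$jjlj
  sorted[19] = lnhkklihklknkhhh$jjljl
  sorted[20] = nhkklihklknkhhh$jjljll
  sorted[21] = nkhhh$jjljllnhkklihklk
sorted[15] = lihklknkhhh$jjljllnhkk

Answer: lihklknkhhh$jjljllnhkk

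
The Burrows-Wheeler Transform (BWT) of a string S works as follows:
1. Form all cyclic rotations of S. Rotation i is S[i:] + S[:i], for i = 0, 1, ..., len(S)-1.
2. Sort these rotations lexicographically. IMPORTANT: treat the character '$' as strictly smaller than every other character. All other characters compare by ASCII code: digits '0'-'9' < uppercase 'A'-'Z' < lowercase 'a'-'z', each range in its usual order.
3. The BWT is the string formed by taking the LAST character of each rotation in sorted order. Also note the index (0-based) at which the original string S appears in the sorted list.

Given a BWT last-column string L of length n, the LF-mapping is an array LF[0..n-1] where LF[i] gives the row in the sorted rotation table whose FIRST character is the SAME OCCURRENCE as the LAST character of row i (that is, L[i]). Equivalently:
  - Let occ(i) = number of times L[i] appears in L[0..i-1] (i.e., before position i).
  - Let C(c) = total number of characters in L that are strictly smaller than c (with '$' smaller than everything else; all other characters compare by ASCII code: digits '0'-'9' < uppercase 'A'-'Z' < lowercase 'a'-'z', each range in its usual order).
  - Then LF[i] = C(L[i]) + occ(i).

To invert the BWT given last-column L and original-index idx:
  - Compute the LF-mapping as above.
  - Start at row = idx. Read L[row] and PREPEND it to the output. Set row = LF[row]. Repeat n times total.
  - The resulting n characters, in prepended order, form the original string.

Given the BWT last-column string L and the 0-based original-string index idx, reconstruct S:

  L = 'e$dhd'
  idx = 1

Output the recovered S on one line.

Answer: ddhe$

Derivation:
LF mapping: 3 0 1 4 2
Walk LF starting at row 1, prepending L[row]:
  step 1: row=1, L[1]='$', prepend. Next row=LF[1]=0
  step 2: row=0, L[0]='e', prepend. Next row=LF[0]=3
  step 3: row=3, L[3]='h', prepend. Next row=LF[3]=4
  step 4: row=4, L[4]='d', prepend. Next row=LF[4]=2
  step 5: row=2, L[2]='d', prepend. Next row=LF[2]=1
Reversed output: ddhe$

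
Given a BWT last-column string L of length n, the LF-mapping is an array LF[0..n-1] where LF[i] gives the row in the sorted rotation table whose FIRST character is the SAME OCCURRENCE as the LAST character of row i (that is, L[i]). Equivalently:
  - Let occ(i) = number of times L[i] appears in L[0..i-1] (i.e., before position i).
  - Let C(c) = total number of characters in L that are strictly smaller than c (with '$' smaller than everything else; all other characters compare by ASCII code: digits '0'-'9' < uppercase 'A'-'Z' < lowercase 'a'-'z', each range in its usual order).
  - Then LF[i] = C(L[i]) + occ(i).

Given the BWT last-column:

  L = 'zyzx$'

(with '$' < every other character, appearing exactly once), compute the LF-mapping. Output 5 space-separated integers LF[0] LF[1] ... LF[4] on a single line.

Char counts: '$':1, 'x':1, 'y':1, 'z':2
C (first-col start): C('$')=0, C('x')=1, C('y')=2, C('z')=3
L[0]='z': occ=0, LF[0]=C('z')+0=3+0=3
L[1]='y': occ=0, LF[1]=C('y')+0=2+0=2
L[2]='z': occ=1, LF[2]=C('z')+1=3+1=4
L[3]='x': occ=0, LF[3]=C('x')+0=1+0=1
L[4]='$': occ=0, LF[4]=C('$')+0=0+0=0

Answer: 3 2 4 1 0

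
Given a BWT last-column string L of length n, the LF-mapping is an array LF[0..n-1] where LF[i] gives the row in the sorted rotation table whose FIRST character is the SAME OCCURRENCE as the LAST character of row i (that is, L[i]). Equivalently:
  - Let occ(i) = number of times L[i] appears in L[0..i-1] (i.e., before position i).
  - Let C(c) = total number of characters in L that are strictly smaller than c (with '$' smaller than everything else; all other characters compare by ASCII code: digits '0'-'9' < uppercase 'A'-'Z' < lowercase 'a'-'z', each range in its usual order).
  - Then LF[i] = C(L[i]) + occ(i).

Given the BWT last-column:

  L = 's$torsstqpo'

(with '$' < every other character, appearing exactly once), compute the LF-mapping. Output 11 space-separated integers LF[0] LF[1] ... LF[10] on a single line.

Char counts: '$':1, 'o':2, 'p':1, 'q':1, 'r':1, 's':3, 't':2
C (first-col start): C('$')=0, C('o')=1, C('p')=3, C('q')=4, C('r')=5, C('s')=6, C('t')=9
L[0]='s': occ=0, LF[0]=C('s')+0=6+0=6
L[1]='$': occ=0, LF[1]=C('$')+0=0+0=0
L[2]='t': occ=0, LF[2]=C('t')+0=9+0=9
L[3]='o': occ=0, LF[3]=C('o')+0=1+0=1
L[4]='r': occ=0, LF[4]=C('r')+0=5+0=5
L[5]='s': occ=1, LF[5]=C('s')+1=6+1=7
L[6]='s': occ=2, LF[6]=C('s')+2=6+2=8
L[7]='t': occ=1, LF[7]=C('t')+1=9+1=10
L[8]='q': occ=0, LF[8]=C('q')+0=4+0=4
L[9]='p': occ=0, LF[9]=C('p')+0=3+0=3
L[10]='o': occ=1, LF[10]=C('o')+1=1+1=2

Answer: 6 0 9 1 5 7 8 10 4 3 2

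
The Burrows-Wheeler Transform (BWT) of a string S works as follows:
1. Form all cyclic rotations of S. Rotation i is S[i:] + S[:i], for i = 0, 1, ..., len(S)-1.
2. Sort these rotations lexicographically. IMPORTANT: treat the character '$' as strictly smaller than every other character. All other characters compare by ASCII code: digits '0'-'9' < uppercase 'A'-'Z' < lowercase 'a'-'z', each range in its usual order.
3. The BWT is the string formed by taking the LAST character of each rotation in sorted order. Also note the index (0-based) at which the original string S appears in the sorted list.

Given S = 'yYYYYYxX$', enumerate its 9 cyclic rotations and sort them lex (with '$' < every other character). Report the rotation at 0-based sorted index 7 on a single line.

All 9 rotations (rotation i = S[i:]+S[:i]):
  rot[0] = yYYYYYxX$
  rot[1] = YYYYYxX$y
  rot[2] = YYYYxX$yY
  rot[3] = YYYxX$yYY
  rot[4] = YYxX$yYYY
  rot[5] = YxX$yYYYY
  rot[6] = xX$yYYYYY
  rot[7] = X$yYYYYYx
  rot[8] = $yYYYYYxX
Sorted (with $ < everything):
  sorted[0] = $yYYYYYxX
  sorted[1] = X$yYYYYYx
  sorted[2] = YYYYYxX$y
  sorted[3] = YYYYxX$yY
  sorted[4] = YYYxX$yYY
  sorted[5] = YYxX$yYYY
  sorted[6] = YxX$yYYYY
  sorted[7] = xX$yYYYYY
  sorted[8] = yYYYYYxX$
sorted[7] = xX$yYYYYY

Answer: xX$yYYYYY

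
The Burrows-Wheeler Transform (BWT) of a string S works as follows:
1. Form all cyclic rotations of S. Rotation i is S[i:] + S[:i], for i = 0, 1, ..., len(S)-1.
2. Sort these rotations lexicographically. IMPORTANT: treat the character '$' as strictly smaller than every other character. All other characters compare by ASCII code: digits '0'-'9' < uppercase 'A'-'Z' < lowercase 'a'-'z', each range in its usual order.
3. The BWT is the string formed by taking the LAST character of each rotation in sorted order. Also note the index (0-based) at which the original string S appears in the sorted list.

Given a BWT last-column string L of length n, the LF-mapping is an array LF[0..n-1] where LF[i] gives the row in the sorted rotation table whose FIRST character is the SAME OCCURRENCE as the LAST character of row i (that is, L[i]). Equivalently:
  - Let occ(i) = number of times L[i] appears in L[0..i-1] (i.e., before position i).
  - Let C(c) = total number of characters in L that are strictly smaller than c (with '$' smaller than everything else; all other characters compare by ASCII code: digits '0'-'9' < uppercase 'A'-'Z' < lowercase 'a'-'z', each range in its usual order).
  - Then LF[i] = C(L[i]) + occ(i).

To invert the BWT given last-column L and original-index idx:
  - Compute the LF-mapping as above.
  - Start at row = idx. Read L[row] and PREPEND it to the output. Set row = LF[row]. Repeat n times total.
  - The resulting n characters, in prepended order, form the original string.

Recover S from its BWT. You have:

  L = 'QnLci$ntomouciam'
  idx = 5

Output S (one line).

Answer: communicationLQ$

Derivation:
LF mapping: 2 10 1 4 6 0 11 14 12 8 13 15 5 7 3 9
Walk LF starting at row 5, prepending L[row]:
  step 1: row=5, L[5]='$', prepend. Next row=LF[5]=0
  step 2: row=0, L[0]='Q', prepend. Next row=LF[0]=2
  step 3: row=2, L[2]='L', prepend. Next row=LF[2]=1
  step 4: row=1, L[1]='n', prepend. Next row=LF[1]=10
  step 5: row=10, L[10]='o', prepend. Next row=LF[10]=13
  step 6: row=13, L[13]='i', prepend. Next row=LF[13]=7
  step 7: row=7, L[7]='t', prepend. Next row=LF[7]=14
  step 8: row=14, L[14]='a', prepend. Next row=LF[14]=3
  step 9: row=3, L[3]='c', prepend. Next row=LF[3]=4
  step 10: row=4, L[4]='i', prepend. Next row=LF[4]=6
  step 11: row=6, L[6]='n', prepend. Next row=LF[6]=11
  step 12: row=11, L[11]='u', prepend. Next row=LF[11]=15
  step 13: row=15, L[15]='m', prepend. Next row=LF[15]=9
  step 14: row=9, L[9]='m', prepend. Next row=LF[9]=8
  step 15: row=8, L[8]='o', prepend. Next row=LF[8]=12
  step 16: row=12, L[12]='c', prepend. Next row=LF[12]=5
Reversed output: communicationLQ$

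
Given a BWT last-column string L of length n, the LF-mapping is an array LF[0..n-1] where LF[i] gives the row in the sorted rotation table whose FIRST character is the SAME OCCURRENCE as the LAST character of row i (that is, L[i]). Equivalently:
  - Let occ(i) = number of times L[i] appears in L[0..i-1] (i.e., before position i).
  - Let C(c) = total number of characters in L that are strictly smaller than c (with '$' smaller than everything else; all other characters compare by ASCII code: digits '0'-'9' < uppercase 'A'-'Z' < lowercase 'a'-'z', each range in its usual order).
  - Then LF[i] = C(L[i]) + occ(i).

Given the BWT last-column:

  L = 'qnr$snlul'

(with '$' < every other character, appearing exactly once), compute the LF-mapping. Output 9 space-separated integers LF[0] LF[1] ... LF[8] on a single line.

Char counts: '$':1, 'l':2, 'n':2, 'q':1, 'r':1, 's':1, 'u':1
C (first-col start): C('$')=0, C('l')=1, C('n')=3, C('q')=5, C('r')=6, C('s')=7, C('u')=8
L[0]='q': occ=0, LF[0]=C('q')+0=5+0=5
L[1]='n': occ=0, LF[1]=C('n')+0=3+0=3
L[2]='r': occ=0, LF[2]=C('r')+0=6+0=6
L[3]='$': occ=0, LF[3]=C('$')+0=0+0=0
L[4]='s': occ=0, LF[4]=C('s')+0=7+0=7
L[5]='n': occ=1, LF[5]=C('n')+1=3+1=4
L[6]='l': occ=0, LF[6]=C('l')+0=1+0=1
L[7]='u': occ=0, LF[7]=C('u')+0=8+0=8
L[8]='l': occ=1, LF[8]=C('l')+1=1+1=2

Answer: 5 3 6 0 7 4 1 8 2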